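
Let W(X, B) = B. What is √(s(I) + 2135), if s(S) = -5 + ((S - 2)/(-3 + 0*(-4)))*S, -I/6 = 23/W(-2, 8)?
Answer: √32309/4 ≈ 44.937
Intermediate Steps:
I = -69/4 (I = -138/8 = -6*23/8 = -69/4 ≈ -17.250)
s(S) = -5 + S*(⅔ - S/3) (s(S) = -5 + ((-2 + S)/(-3 + 0))*S = -5 + ((-2 + S)/(-3))*S = -5 + ((-2 + S)*(-⅓))*S = -5 + (⅔ - S/3)*S = -5 + S*(⅔ - S/3))
√(s(I) + 2135) = √((-5 - (-69/4)²/3 + (⅔)*(-69/4)) + 2135) = √((-5 - ⅓*4761/16 - 23/2) + 2135) = √((-5 - 1587/16 - 23/2) + 2135) = √(-1851/16 + 2135) = √(32309/16) = √32309/4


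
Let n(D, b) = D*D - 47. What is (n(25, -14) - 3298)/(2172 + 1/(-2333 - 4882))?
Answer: -19624800/15670979 ≈ -1.2523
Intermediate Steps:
n(D, b) = -47 + D² (n(D, b) = D² - 47 = -47 + D²)
(n(25, -14) - 3298)/(2172 + 1/(-2333 - 4882)) = ((-47 + 25²) - 3298)/(2172 + 1/(-2333 - 4882)) = ((-47 + 625) - 3298)/(2172 + 1/(-7215)) = (578 - 3298)/(2172 - 1/7215) = -2720/15670979/7215 = -2720*7215/15670979 = -19624800/15670979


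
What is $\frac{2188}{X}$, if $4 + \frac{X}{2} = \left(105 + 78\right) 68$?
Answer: $\frac{547}{6220} \approx 0.087942$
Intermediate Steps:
$X = 24880$ ($X = -8 + 2 \left(105 + 78\right) 68 = -8 + 2 \cdot 183 \cdot 68 = -8 + 2 \cdot 12444 = -8 + 24888 = 24880$)
$\frac{2188}{X} = \frac{2188}{24880} = 2188 \cdot \frac{1}{24880} = \frac{547}{6220}$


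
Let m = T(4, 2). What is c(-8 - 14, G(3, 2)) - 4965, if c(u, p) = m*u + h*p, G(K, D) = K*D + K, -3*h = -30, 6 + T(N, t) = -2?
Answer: -4699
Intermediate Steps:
T(N, t) = -8 (T(N, t) = -6 - 2 = -8)
m = -8
h = 10 (h = -⅓*(-30) = 10)
G(K, D) = K + D*K (G(K, D) = D*K + K = K + D*K)
c(u, p) = -8*u + 10*p
c(-8 - 14, G(3, 2)) - 4965 = (-8*(-8 - 14) + 10*(3*(1 + 2))) - 4965 = (-8*(-22) + 10*(3*3)) - 4965 = (176 + 10*9) - 4965 = (176 + 90) - 4965 = 266 - 4965 = -4699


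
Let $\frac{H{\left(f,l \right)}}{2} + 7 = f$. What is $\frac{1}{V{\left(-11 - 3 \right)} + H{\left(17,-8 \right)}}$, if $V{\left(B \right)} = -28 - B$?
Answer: $\frac{1}{6} \approx 0.16667$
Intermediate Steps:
$H{\left(f,l \right)} = -14 + 2 f$
$\frac{1}{V{\left(-11 - 3 \right)} + H{\left(17,-8 \right)}} = \frac{1}{\left(-28 - \left(-11 - 3\right)\right) + \left(-14 + 2 \cdot 17\right)} = \frac{1}{\left(-28 - -14\right) + \left(-14 + 34\right)} = \frac{1}{\left(-28 + 14\right) + 20} = \frac{1}{-14 + 20} = \frac{1}{6}$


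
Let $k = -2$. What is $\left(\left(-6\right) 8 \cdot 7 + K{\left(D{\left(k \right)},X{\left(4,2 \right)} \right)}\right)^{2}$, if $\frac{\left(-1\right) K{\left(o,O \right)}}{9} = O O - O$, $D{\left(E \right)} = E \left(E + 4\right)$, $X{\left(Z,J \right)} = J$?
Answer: $125316$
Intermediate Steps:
$D{\left(E \right)} = E \left(4 + E\right)$
$K{\left(o,O \right)} = - 9 O^{2} + 9 O$ ($K{\left(o,O \right)} = - 9 \left(O O - O\right) = - 9 \left(O^{2} - O\right) = - 9 O^{2} + 9 O$)
$\left(\left(-6\right) 8 \cdot 7 + K{\left(D{\left(k \right)},X{\left(4,2 \right)} \right)}\right)^{2} = \left(\left(-6\right) 8 \cdot 7 + 9 \cdot 2 \left(1 - 2\right)\right)^{2} = \left(\left(-48\right) 7 + 9 \cdot 2 \left(1 - 2\right)\right)^{2} = \left(-336 + 9 \cdot 2 \left(-1\right)\right)^{2} = \left(-336 - 18\right)^{2} = \left(-354\right)^{2} = 125316$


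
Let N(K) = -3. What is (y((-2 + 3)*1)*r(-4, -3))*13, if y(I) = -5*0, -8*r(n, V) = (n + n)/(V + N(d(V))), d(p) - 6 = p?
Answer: 0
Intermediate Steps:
d(p) = 6 + p
r(n, V) = -n/(4*(-3 + V)) (r(n, V) = -(n + n)/(8*(V - 3)) = -2*n/(8*(-3 + V)) = -n/(4*(-3 + V)))
y(I) = 0
(y((-2 + 3)*1)*r(-4, -3))*13 = (0*(-1*(-4)/(-12 + 4*(-3))))*13 = (0*(-1*(-4)/(-12 - 12)))*13 = (0*(-1*(-4)/(-24)))*13 = (0*(-1*(-4)*(-1/24)))*13 = (0*(-1/6))*13 = 0*13 = 0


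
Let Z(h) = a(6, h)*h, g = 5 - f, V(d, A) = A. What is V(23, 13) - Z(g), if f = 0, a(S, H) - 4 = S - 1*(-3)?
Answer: -52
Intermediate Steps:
a(S, H) = 7 + S (a(S, H) = 4 + (S - 1*(-3)) = 4 + (S + 3) = 4 + (3 + S) = 7 + S)
g = 5 (g = 5 - 1*0 = 5 + 0 = 5)
Z(h) = 13*h (Z(h) = (7 + 6)*h = 13*h)
V(23, 13) - Z(g) = 13 - 13*5 = 13 - 1*65 = 13 - 65 = -52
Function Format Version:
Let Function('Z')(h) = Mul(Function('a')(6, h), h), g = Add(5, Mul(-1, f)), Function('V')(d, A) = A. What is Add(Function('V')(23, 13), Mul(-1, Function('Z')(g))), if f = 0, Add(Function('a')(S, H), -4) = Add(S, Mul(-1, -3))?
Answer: -52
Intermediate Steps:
Function('a')(S, H) = Add(7, S) (Function('a')(S, H) = Add(4, Add(S, Mul(-1, -3))) = Add(4, Add(S, 3)) = Add(4, Add(3, S)) = Add(7, S))
g = 5 (g = Add(5, Mul(-1, 0)) = Add(5, 0) = 5)
Function('Z')(h) = Mul(13, h) (Function('Z')(h) = Mul(Add(7, 6), h) = Mul(13, h))
Add(Function('V')(23, 13), Mul(-1, Function('Z')(g))) = Add(13, Mul(-1, Mul(13, 5))) = Add(13, Mul(-1, 65)) = Add(13, -65) = -52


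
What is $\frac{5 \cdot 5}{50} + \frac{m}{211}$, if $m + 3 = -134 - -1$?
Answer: $- \frac{61}{422} \approx -0.14455$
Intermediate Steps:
$m = -136$ ($m = -3 - 133 = -136$)
$\frac{5 \cdot 5}{50} + \frac{m}{211} = \frac{5 \cdot 5}{50} - \frac{136}{211} = 25 \cdot \frac{1}{50} - \frac{136}{211} = \frac{1}{2} - \frac{136}{211} = - \frac{61}{422}$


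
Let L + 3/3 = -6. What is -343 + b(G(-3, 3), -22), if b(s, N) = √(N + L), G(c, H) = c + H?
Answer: -343 + I*√29 ≈ -343.0 + 5.3852*I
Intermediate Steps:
L = -7 (L = -1 - 6 = -7)
G(c, H) = H + c
b(s, N) = √(-7 + N) (b(s, N) = √(N - 7) = √(-7 + N))
-343 + b(G(-3, 3), -22) = -343 + √(-7 - 22) = -343 + √(-29) = -343 + I*√29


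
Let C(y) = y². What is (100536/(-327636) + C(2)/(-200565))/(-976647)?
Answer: 560147594/1782714851756055 ≈ 3.1421e-7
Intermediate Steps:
(100536/(-327636) + C(2)/(-200565))/(-976647) = (100536/(-327636) + 2²/(-200565))/(-976647) = (100536*(-1/327636) + 4*(-1/200565))*(-1/976647) = (-8378/27303 - 4/200565)*(-1/976647) = -560147594/1825342065*(-1/976647) = 560147594/1782714851756055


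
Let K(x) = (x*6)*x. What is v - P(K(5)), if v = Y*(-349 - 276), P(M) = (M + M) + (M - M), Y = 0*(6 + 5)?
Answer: -300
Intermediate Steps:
Y = 0 (Y = 0*11 = 0)
K(x) = 6*x² (K(x) = (6*x)*x = 6*x²)
P(M) = 2*M (P(M) = 2*M + 0 = 2*M)
v = 0 (v = 0*(-349 - 276) = 0*(-625) = 0)
v - P(K(5)) = 0 - 2*6*5² = 0 - 2*6*25 = 0 - 2*150 = 0 - 1*300 = 0 - 300 = -300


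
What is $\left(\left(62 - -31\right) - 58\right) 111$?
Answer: $3885$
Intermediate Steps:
$\left(\left(62 - -31\right) - 58\right) 111 = \left(\left(62 + 31\right) - 58\right) 111 = \left(93 - 58\right) 111 = 35 \cdot 111 = 3885$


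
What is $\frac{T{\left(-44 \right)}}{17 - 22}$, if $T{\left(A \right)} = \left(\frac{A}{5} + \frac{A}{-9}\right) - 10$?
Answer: $\frac{626}{225} \approx 2.7822$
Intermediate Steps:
$T{\left(A \right)} = -10 + \frac{4 A}{45}$ ($T{\left(A \right)} = \left(A \frac{1}{5} + A \left(- \frac{1}{9}\right)\right) - 10 = \left(\frac{A}{5} - \frac{A}{9}\right) - 10 = \frac{4 A}{45} - 10 = -10 + \frac{4 A}{45}$)
$\frac{T{\left(-44 \right)}}{17 - 22} = \frac{-10 + \frac{4}{45} \left(-44\right)}{17 - 22} = \frac{-10 - \frac{176}{45}}{-5} = \left(- \frac{626}{45}\right) \left(- \frac{1}{5}\right) = \frac{626}{225}$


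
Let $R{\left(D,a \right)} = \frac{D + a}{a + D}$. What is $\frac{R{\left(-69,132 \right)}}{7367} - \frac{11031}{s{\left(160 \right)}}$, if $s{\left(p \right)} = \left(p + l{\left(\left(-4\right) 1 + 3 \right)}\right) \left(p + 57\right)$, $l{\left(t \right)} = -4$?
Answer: $- \frac{27077175}{83129228} \approx -0.32572$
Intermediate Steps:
$R{\left(D,a \right)} = 1$ ($R{\left(D,a \right)} = \frac{D + a}{D + a} = 1$)
$s{\left(p \right)} = \left(-4 + p\right) \left(57 + p\right)$ ($s{\left(p \right)} = \left(p - 4\right) \left(p + 57\right) = \left(-4 + p\right) \left(57 + p\right)$)
$\frac{R{\left(-69,132 \right)}}{7367} - \frac{11031}{s{\left(160 \right)}} = 1 \cdot \frac{1}{7367} - \frac{11031}{-228 + 160^{2} + 53 \cdot 160} = 1 \cdot \frac{1}{7367} - \frac{11031}{-228 + 25600 + 8480} = \frac{1}{7367} - \frac{11031}{33852} = \frac{1}{7367} - \frac{3677}{11284} = - \frac{27077175}{83129228}$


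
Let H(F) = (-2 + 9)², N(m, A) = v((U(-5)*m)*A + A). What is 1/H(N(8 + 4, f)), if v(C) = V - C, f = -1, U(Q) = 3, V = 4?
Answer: 1/49 ≈ 0.020408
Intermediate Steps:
v(C) = 4 - C
N(m, A) = 4 - A - 3*A*m (N(m, A) = 4 - ((3*m)*A + A) = 4 - (3*A*m + A) = 4 - (A + 3*A*m) = 4 + (-A - 3*A*m) = 4 - A - 3*A*m)
H(F) = 49 (H(F) = 7² = 49)
1/H(N(8 + 4, f)) = 1/49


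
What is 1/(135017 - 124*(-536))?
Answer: 1/201481 ≈ 4.9632e-6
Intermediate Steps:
1/(135017 - 124*(-536)) = 1/(135017 + 66464) = 1/201481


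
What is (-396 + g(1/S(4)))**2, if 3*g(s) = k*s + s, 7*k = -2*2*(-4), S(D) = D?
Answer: 1104964081/7056 ≈ 1.5660e+5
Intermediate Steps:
k = 16/7 (k = (-2*2*(-4))/7 = (-4*(-4))/7 = (1/7)*16 = 16/7 ≈ 2.2857)
g(s) = 23*s/21 (g(s) = (16*s/7 + s)/3 = (23*s/7)/3 = 23*s/21)
(-396 + g(1/S(4)))**2 = (-396 + (23/21)/4)**2 = (-396 + (23/21)*(1/4))**2 = (-396 + 23/84)**2 = (-33241/84)**2 = 1104964081/7056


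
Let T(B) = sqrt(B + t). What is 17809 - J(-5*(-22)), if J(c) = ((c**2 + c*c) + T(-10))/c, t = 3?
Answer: 17589 - I*sqrt(7)/110 ≈ 17589.0 - 0.024052*I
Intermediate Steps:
T(B) = sqrt(3 + B) (T(B) = sqrt(B + 3) = sqrt(3 + B))
J(c) = (2*c**2 + I*sqrt(7))/c (J(c) = ((c**2 + c*c) + sqrt(3 - 10))/c = ((c**2 + c**2) + sqrt(-7))/c = (2*c**2 + I*sqrt(7))/c)
17809 - J(-5*(-22)) = 17809 - (2*(-5*(-22)) + I*sqrt(7)/((-5*(-22)))) = 17809 - (2*110 + I*sqrt(7)/110) = 17809 - (220 + I*sqrt(7)*(1/110)) = 17809 - (220 + I*sqrt(7)/110) = 17809 + (-220 - I*sqrt(7)/110) = 17589 - I*sqrt(7)/110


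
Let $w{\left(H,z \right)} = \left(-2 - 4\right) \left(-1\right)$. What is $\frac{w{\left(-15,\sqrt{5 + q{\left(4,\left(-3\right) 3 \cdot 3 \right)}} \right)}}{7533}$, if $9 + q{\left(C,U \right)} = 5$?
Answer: $\frac{2}{2511} \approx 0.0007965$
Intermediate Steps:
$q{\left(C,U \right)} = -4$ ($q{\left(C,U \right)} = -9 + 5 = -4$)
$w{\left(H,z \right)} = 6$ ($w{\left(H,z \right)} = \left(-6\right) \left(-1\right) = 6$)
$\frac{w{\left(-15,\sqrt{5 + q{\left(4,\left(-3\right) 3 \cdot 3 \right)}} \right)}}{7533} = \frac{6}{7533} = 6 \cdot \frac{1}{7533} = \frac{2}{2511}$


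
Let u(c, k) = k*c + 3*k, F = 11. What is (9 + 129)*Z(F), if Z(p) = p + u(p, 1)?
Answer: 3450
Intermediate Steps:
u(c, k) = 3*k + c*k (u(c, k) = c*k + 3*k = 3*k + c*k)
Z(p) = 3 + 2*p (Z(p) = p + 1*(3 + p) = p + (3 + p) = 3 + 2*p)
(9 + 129)*Z(F) = (9 + 129)*(3 + 2*11) = 138*(3 + 22) = 138*25 = 3450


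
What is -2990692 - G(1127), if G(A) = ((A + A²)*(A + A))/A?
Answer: -5533204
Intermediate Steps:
G(A) = 2*A + 2*A² (G(A) = ((A + A²)*(2*A))/A = (2*A*(A + A²))/A = 2*A + 2*A²)
-2990692 - G(1127) = -2990692 - 2*1127*(1 + 1127) = -2990692 - 2*1127*1128 = -2990692 - 1*2542512 = -2990692 - 2542512 = -5533204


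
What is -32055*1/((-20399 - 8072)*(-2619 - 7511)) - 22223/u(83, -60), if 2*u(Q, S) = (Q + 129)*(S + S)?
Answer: 640895502469/366859084560 ≈ 1.7470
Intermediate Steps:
u(Q, S) = S*(129 + Q) (u(Q, S) = ((Q + 129)*(S + S))/2 = ((129 + Q)*(2*S))/2 = (2*S*(129 + Q))/2 = S*(129 + Q))
-32055*1/((-20399 - 8072)*(-2619 - 7511)) - 22223/u(83, -60) = -32055*1/((-20399 - 8072)*(-2619 - 7511)) - 22223*(-1/(60*(129 + 83))) = -32055/((-10130*(-28471))) - 22223/((-60*212)) = -32055/288411230 - 22223/(-12720) = -32055*1/288411230 - 22223*(-1/12720) = -6411/57682246 + 22223/12720 = 640895502469/366859084560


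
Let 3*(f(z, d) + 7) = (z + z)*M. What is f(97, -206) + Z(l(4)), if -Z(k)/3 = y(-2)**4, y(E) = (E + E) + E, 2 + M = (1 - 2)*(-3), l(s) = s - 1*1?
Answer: -11491/3 ≈ -3830.3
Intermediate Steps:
l(s) = -1 + s (l(s) = s - 1 = -1 + s)
M = 1 (M = -2 + (1 - 2)*(-3) = -2 - 1*(-3) = -2 + 3 = 1)
y(E) = 3*E (y(E) = 2*E + E = 3*E)
Z(k) = -3888 (Z(k) = -3*(3*(-2))**4 = -3*(-6)**4 = -3*1296 = -3888)
f(z, d) = -7 + 2*z/3 (f(z, d) = -7 + ((z + z)*1)/3 = -7 + ((2*z)*1)/3 = -7 + (2*z)/3 = -7 + 2*z/3)
f(97, -206) + Z(l(4)) = (-7 + (2/3)*97) - 3888 = (-7 + 194/3) - 3888 = 173/3 - 3888 = -11491/3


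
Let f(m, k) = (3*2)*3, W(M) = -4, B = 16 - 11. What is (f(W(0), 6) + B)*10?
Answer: 230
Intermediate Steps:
B = 5
f(m, k) = 18 (f(m, k) = 6*3 = 18)
(f(W(0), 6) + B)*10 = (18 + 5)*10 = 23*10 = 230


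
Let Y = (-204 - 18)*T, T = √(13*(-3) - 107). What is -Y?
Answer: 222*I*√146 ≈ 2682.4*I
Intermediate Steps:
T = I*√146 (T = √(-39 - 107) = √(-146) = I*√146 ≈ 12.083*I)
Y = -222*I*√146 (Y = (-204 - 18)*(I*√146) = -222*I*√146 ≈ -2682.4*I)
-Y = -(-222)*I*√146 = 222*I*√146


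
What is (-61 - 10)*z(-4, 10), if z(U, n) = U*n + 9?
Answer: 2201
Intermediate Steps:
z(U, n) = 9 + U*n
(-61 - 10)*z(-4, 10) = (-61 - 10)*(9 - 4*10) = -71*(9 - 40) = -71*(-31) = 2201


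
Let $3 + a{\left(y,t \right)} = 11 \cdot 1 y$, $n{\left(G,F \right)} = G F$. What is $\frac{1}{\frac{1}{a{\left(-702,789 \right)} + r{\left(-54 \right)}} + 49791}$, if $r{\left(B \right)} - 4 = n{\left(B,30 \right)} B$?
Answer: $\frac{79759}{3971280370} \approx 2.0084 \cdot 10^{-5}$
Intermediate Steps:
$n{\left(G,F \right)} = F G$
$a{\left(y,t \right)} = -3 + 11 y$ ($a{\left(y,t \right)} = -3 + 11 \cdot 1 y = -3 + 11 y$)
$r{\left(B \right)} = 4 + 30 B^{2}$ ($r{\left(B \right)} = 4 + 30 B B = 4 + 30 B^{2}$)
$\frac{1}{\frac{1}{a{\left(-702,789 \right)} + r{\left(-54 \right)}} + 49791} = \frac{1}{\frac{1}{\left(-3 + 11 \left(-702\right)\right) + \left(4 + 30 \left(-54\right)^{2}\right)} + 49791} = \frac{1}{\frac{1}{\left(-3 - 7722\right) + \left(4 + 30 \cdot 2916\right)} + 49791} = \frac{1}{\frac{1}{-7725 + \left(4 + 87480\right)} + 49791} = \frac{1}{\frac{1}{-7725 + 87484} + 49791} = \frac{1}{\frac{1}{79759} + 49791} = \frac{1}{\frac{3971280370}{79759}} = \frac{79759}{3971280370}$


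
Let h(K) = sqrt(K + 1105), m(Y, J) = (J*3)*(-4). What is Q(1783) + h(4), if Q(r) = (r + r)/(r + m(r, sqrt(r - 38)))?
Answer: 6358178/2927809 + sqrt(1109) + 42792*sqrt(1745)/2927809 ≈ 36.084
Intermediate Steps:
m(Y, J) = -12*J (m(Y, J) = (3*J)*(-4) = -12*J)
h(K) = sqrt(1105 + K)
Q(r) = 2*r/(r - 12*sqrt(-38 + r)) (Q(r) = (r + r)/(r - 12*sqrt(r - 38)) = (2*r)/(r - 12*sqrt(-38 + r)) = 2*r/(r - 12*sqrt(-38 + r)))
Q(1783) + h(4) = 2*1783/(1783 - 12*sqrt(-38 + 1783)) + sqrt(1105 + 4) = 2*1783/(1783 - 12*sqrt(1745)) + sqrt(1109) = 3566/(1783 - 12*sqrt(1745)) + sqrt(1109) = sqrt(1109) + 3566/(1783 - 12*sqrt(1745))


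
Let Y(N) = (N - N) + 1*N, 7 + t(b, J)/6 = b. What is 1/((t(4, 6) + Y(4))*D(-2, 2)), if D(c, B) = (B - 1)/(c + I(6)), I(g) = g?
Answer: -2/7 ≈ -0.28571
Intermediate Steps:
t(b, J) = -42 + 6*b
D(c, B) = (-1 + B)/(6 + c) (D(c, B) = (B - 1)/(c + 6) = (-1 + B)/(6 + c))
Y(N) = N (Y(N) = 0 + N = N)
1/((t(4, 6) + Y(4))*D(-2, 2)) = 1/(((-42 + 6*4) + 4)*((-1 + 2)/(6 - 2))) = 1/(((-42 + 24) + 4)*(1/4)) = 1/((-18 + 4)*((1/4)*1)) = 1/(-14*1/4) = 1/(-7/2) = -2/7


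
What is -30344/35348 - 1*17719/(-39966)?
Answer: -146599273/353179542 ≈ -0.41508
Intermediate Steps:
-30344/35348 - 1*17719/(-39966) = -30344*1/35348 - 17719*(-1/39966) = -7586/8837 + 17719/39966 = -146599273/353179542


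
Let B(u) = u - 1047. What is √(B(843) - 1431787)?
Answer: 67*I*√319 ≈ 1196.7*I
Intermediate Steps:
B(u) = -1047 + u
√(B(843) - 1431787) = √((-1047 + 843) - 1431787) = √(-204 - 1431787) = √(-1431991) = 67*I*√319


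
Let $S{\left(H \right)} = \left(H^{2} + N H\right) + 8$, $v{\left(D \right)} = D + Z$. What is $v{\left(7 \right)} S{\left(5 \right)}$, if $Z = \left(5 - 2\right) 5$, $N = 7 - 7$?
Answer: $726$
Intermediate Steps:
$N = 0$
$Z = 15$ ($Z = 3 \cdot 5 = 15$)
$v{\left(D \right)} = 15 + D$ ($v{\left(D \right)} = D + 15 = 15 + D$)
$S{\left(H \right)} = 8 + H^{2}$ ($S{\left(H \right)} = \left(H^{2} + 0 H\right) + 8 = \left(H^{2} + 0\right) + 8 = H^{2} + 8 = 8 + H^{2}$)
$v{\left(7 \right)} S{\left(5 \right)} = \left(15 + 7\right) \left(8 + 5^{2}\right) = 22 \left(8 + 25\right) = 22 \cdot 33 = 726$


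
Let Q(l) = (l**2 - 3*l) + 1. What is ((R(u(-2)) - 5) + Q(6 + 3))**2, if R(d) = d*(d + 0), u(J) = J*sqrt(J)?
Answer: 1764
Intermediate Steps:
u(J) = J**(3/2)
R(d) = d**2 (R(d) = d*d = d**2)
Q(l) = 1 + l**2 - 3*l
((R(u(-2)) - 5) + Q(6 + 3))**2 = ((((-2)**(3/2))**2 - 5) + (1 + (6 + 3)**2 - 3*(6 + 3)))**2 = (((-2*I*sqrt(2))**2 - 5) + (1 + 9**2 - 3*9))**2 = ((-8 - 5) + (1 + 81 - 27))**2 = (-13 + 55)**2 = 42**2 = 1764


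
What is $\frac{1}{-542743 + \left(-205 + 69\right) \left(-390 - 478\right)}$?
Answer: $- \frac{1}{424695} \approx -2.3546 \cdot 10^{-6}$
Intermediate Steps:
$\frac{1}{-542743 + \left(-205 + 69\right) \left(-390 - 478\right)} = \frac{1}{-542743 - -118048} = \frac{1}{-542743 + 118048} = \frac{1}{-424695} = - \frac{1}{424695}$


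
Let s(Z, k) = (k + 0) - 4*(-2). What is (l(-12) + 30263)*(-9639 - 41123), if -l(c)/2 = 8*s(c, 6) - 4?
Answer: -1525245814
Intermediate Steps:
s(Z, k) = 8 + k (s(Z, k) = k + 8 = 8 + k)
l(c) = -216 (l(c) = -2*(8*(8 + 6) - 4) = -2*(8*14 - 4) = -2*(112 - 4) = -2*108 = -216)
(l(-12) + 30263)*(-9639 - 41123) = (-216 + 30263)*(-9639 - 41123) = 30047*(-50762) = -1525245814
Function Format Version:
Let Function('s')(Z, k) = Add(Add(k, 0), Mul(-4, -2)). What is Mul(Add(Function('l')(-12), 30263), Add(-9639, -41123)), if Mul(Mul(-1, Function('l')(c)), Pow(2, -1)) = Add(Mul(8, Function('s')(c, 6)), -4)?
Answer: -1525245814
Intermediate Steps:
Function('s')(Z, k) = Add(8, k) (Function('s')(Z, k) = Add(k, 8) = Add(8, k))
Function('l')(c) = -216 (Function('l')(c) = Mul(-2, Add(Mul(8, Add(8, 6)), -4)) = Mul(-2, Add(Mul(8, 14), -4)) = Mul(-2, Add(112, -4)) = Mul(-2, 108) = -216)
Mul(Add(Function('l')(-12), 30263), Add(-9639, -41123)) = Mul(Add(-216, 30263), Add(-9639, -41123)) = Mul(30047, -50762) = -1525245814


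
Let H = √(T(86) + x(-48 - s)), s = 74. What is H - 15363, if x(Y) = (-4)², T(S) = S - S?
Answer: -15359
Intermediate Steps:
T(S) = 0
x(Y) = 16
H = 4 (H = √(0 + 16) = √16 = 4)
H - 15363 = 4 - 15363 = -15359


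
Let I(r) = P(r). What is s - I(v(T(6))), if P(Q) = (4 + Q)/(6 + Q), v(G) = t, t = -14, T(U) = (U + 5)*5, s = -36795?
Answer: -147185/4 ≈ -36796.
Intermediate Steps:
T(U) = 25 + 5*U (T(U) = (5 + U)*5 = 25 + 5*U)
v(G) = -14
P(Q) = (4 + Q)/(6 + Q)
I(r) = (4 + r)/(6 + r)
s - I(v(T(6))) = -36795 - (4 - 14)/(6 - 14) = -36795 - (-10)/(-8) = -36795 - (-1)*(-10)/8 = -36795 - 1*5/4 = -36795 - 5/4 = -147185/4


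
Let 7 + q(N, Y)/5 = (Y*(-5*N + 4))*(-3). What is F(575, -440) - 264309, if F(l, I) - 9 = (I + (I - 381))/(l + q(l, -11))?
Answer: -125060151239/473175 ≈ -2.6430e+5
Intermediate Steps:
q(N, Y) = -35 - 15*Y*(4 - 5*N) (q(N, Y) = -35 + 5*((Y*(-5*N + 4))*(-3)) = -35 + 5*((Y*(4 - 5*N))*(-3)) = -35 + 5*(-3*Y*(4 - 5*N)) = -35 - 15*Y*(4 - 5*N))
F(l, I) = 9 + (-381 + 2*I)/(625 - 824*l) (F(l, I) = 9 + (I + (I - 381))/(l + (-35 - 60*(-11) + 75*l*(-11))) = 9 + (I + (-381 + I))/(l + (-35 + 660 - 825*l)) = 9 + (-381 + 2*I)/(l + (625 - 825*l)) = 9 + (-381 + 2*I)/(625 - 824*l))
F(575, -440) - 264309 = 2*(2622 - 440 - 3708*575)/(625 - 824*575) - 264309 = 2*(2622 - 440 - 2132100)/(625 - 473800) - 264309 = 2*(-2129918)/(-473175) - 264309 = 2*(-1/473175)*(-2129918) - 264309 = 4259836/473175 - 264309 = -125060151239/473175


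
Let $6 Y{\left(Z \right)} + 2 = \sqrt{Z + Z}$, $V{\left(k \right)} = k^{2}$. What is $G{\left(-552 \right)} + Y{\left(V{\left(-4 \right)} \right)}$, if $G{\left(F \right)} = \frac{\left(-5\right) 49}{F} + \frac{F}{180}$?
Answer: $- \frac{8159}{2760} + \frac{2 \sqrt{2}}{3} \approx -2.0134$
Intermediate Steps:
$G{\left(F \right)} = - \frac{245}{F} + \frac{F}{180}$ ($G{\left(F \right)} = - \frac{245}{F} + F \frac{1}{180} = - \frac{245}{F} + \frac{F}{180}$)
$Y{\left(Z \right)} = - \frac{1}{3} + \frac{\sqrt{2} \sqrt{Z}}{6}$ ($Y{\left(Z \right)} = - \frac{1}{3} + \frac{\sqrt{Z + Z}}{6} = - \frac{1}{3} + \frac{\sqrt{2 Z}}{6} = - \frac{1}{3} + \frac{\sqrt{2} \sqrt{Z}}{6}$)
$G{\left(-552 \right)} + Y{\left(V{\left(-4 \right)} \right)} = \left(- \frac{245}{-552} + \frac{1}{180} \left(-552\right)\right) - \left(\frac{1}{3} - \frac{\sqrt{2} \sqrt{\left(-4\right)^{2}}}{6}\right) = \left(\left(-245\right) \left(- \frac{1}{552}\right) - \frac{46}{15}\right) - \left(\frac{1}{3} - \frac{\sqrt{2} \sqrt{16}}{6}\right) = \left(\frac{245}{552} - \frac{46}{15}\right) - \left(\frac{1}{3} - \frac{1}{6} \sqrt{2} \cdot 4\right) = - \frac{2413}{920} - \left(\frac{1}{3} - \frac{2 \sqrt{2}}{3}\right) = - \frac{8159}{2760} + \frac{2 \sqrt{2}}{3}$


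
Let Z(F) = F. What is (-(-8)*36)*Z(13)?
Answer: 3744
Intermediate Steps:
(-(-8)*36)*Z(13) = -(-8)*36*13 = -8*(-36)*13 = 288*13 = 3744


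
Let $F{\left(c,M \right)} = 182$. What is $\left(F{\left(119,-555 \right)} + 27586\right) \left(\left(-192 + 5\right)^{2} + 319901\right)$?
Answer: $9854030160$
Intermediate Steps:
$\left(F{\left(119,-555 \right)} + 27586\right) \left(\left(-192 + 5\right)^{2} + 319901\right) = \left(182 + 27586\right) \left(\left(-192 + 5\right)^{2} + 319901\right) = 27768 \left(\left(-187\right)^{2} + 319901\right) = 27768 \left(34969 + 319901\right) = 27768 \cdot 354870 = 9854030160$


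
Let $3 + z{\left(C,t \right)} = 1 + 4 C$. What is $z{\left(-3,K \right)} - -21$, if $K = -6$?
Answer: $7$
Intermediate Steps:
$z{\left(C,t \right)} = -2 + 4 C$ ($z{\left(C,t \right)} = -3 + \left(1 + 4 C\right) = -2 + 4 C$)
$z{\left(-3,K \right)} - -21 = \left(-2 + 4 \left(-3\right)\right) - -21 = \left(-2 - 12\right) + 21 = -14 + 21 = 7$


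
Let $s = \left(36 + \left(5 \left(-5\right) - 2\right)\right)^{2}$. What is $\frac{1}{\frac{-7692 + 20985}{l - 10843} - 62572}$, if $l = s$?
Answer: $- \frac{10762}{673413157} \approx -1.5981 \cdot 10^{-5}$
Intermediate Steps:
$s = 81$ ($s = \left(36 - 27\right)^{2} = 9^{2} = 81$)
$l = 81$
$\frac{1}{\frac{-7692 + 20985}{l - 10843} - 62572} = \frac{1}{\frac{-7692 + 20985}{81 - 10843} - 62572} = \frac{1}{\frac{13293}{-10762} - 62572} = \frac{1}{13293 \left(- \frac{1}{10762}\right) - 62572} = \frac{1}{- \frac{13293}{10762} - 62572} = \frac{1}{- \frac{673413157}{10762}} = - \frac{10762}{673413157}$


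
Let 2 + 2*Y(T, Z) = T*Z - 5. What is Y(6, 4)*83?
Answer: 1411/2 ≈ 705.50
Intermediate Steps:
Y(T, Z) = -7/2 + T*Z/2 (Y(T, Z) = -1 + (T*Z - 5)/2 = -1 + (-5 + T*Z)/2 = -1 + (-5/2 + T*Z/2) = -7/2 + T*Z/2)
Y(6, 4)*83 = (-7/2 + (1/2)*6*4)*83 = (-7/2 + 12)*83 = (17/2)*83 = 1411/2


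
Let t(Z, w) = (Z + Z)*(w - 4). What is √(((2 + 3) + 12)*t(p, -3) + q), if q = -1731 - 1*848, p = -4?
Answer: I*√1627 ≈ 40.336*I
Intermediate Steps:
t(Z, w) = 2*Z*(-4 + w) (t(Z, w) = (2*Z)*(-4 + w) = 2*Z*(-4 + w))
q = -2579 (q = -1731 - 848 = -2579)
√(((2 + 3) + 12)*t(p, -3) + q) = √(((2 + 3) + 12)*(2*(-4)*(-4 - 3)) - 2579) = √((5 + 12)*(2*(-4)*(-7)) - 2579) = √(17*56 - 2579) = √(952 - 2579) = √(-1627) = I*√1627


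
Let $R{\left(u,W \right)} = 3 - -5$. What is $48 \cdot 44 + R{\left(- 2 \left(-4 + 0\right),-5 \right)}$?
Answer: $2120$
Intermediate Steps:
$R{\left(u,W \right)} = 8$ ($R{\left(u,W \right)} = 3 + 5 = 8$)
$48 \cdot 44 + R{\left(- 2 \left(-4 + 0\right),-5 \right)} = 48 \cdot 44 + 8 = 2112 + 8 = 2120$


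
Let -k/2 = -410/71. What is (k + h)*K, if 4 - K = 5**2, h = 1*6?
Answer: -26166/71 ≈ -368.54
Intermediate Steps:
h = 6
k = 820/71 (k = -(-820)/71 = -2*(-410/71) = 820/71 ≈ 11.549)
K = -21 (K = 4 - 1*5**2 = 4 - 1*25 = 4 - 25 = -21)
(k + h)*K = (820/71 + 6)*(-21) = (1246/71)*(-21) = -26166/71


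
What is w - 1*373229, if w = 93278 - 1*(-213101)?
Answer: -66850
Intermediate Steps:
w = 306379 (w = 93278 + 213101 = 306379)
w - 1*373229 = 306379 - 1*373229 = 306379 - 373229 = -66850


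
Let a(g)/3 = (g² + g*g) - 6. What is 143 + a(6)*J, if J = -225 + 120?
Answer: -20647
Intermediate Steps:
J = -105
a(g) = -18 + 6*g² (a(g) = 3*((g² + g*g) - 6) = 3*((g² + g²) - 6) = 3*(2*g² - 6) = 3*(-6 + 2*g²) = -18 + 6*g²)
143 + a(6)*J = 143 + (-18 + 6*6²)*(-105) = 143 + (-18 + 6*36)*(-105) = 143 + (-18 + 216)*(-105) = 143 + 198*(-105) = 143 - 20790 = -20647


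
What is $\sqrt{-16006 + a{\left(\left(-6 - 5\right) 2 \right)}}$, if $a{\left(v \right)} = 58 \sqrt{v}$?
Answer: $\sqrt{-16006 + 58 i \sqrt{22}} \approx 1.075 + 126.52 i$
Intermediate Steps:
$\sqrt{-16006 + a{\left(\left(-6 - 5\right) 2 \right)}} = \sqrt{-16006 + 58 \sqrt{\left(-6 - 5\right) 2}} = \sqrt{-16006 + 58 \sqrt{\left(-11\right) 2}} = \sqrt{-16006 + 58 \sqrt{-22}} = \sqrt{-16006 + 58 i \sqrt{22}}$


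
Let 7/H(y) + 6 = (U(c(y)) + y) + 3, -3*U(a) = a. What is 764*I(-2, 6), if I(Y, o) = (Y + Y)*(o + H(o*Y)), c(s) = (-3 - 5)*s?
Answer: -840400/47 ≈ -17881.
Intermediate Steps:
c(s) = -8*s
U(a) = -a/3
H(y) = 7/(-3 + 11*y/3) (H(y) = 7/(-6 + ((-(-8)*y/3 + y) + 3)) = 7/(-6 + ((8*y/3 + y) + 3)) = 7/(-6 + (11*y/3 + 3)) = 7/(-6 + (3 + 11*y/3)) = 7/(-3 + 11*y/3))
I(Y, o) = 2*Y*(o + 21/(-9 + 11*Y*o)) (I(Y, o) = (Y + Y)*(o + 21/(-9 + 11*(o*Y))) = (2*Y)*(o + 21/(-9 + 11*(Y*o))) = (2*Y)*(o + 21/(-9 + 11*Y*o)) = 2*Y*(o + 21/(-9 + 11*Y*o)))
764*I(-2, 6) = 764*(2*(-2)*(-21 + 6*(9 - 11*(-2)*6))/(9 - 11*(-2)*6)) = 764*(2*(-2)*(-21 + 6*(9 + 132))/(9 + 132)) = 764*(2*(-2)*(-21 + 6*141)/141) = 764*(2*(-2)*(1/141)*(-21 + 846)) = 764*(2*(-2)*(1/141)*825) = 764*(-1100/47) = -840400/47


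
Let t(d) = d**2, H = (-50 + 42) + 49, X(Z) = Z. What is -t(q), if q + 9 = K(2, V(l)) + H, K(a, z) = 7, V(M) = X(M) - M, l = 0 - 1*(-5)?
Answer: -1521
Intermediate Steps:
l = 5 (l = 0 + 5 = 5)
V(M) = 0 (V(M) = M - M = 0)
H = 41 (H = -8 + 49 = 41)
q = 39 (q = -9 + (7 + 41) = -9 + 48 = 39)
-t(q) = -1*39**2 = -1*1521 = -1521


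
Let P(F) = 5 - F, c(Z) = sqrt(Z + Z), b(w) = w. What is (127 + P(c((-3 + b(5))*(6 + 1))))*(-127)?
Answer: -16764 + 254*sqrt(7) ≈ -16092.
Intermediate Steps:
c(Z) = sqrt(2)*sqrt(Z) (c(Z) = sqrt(2*Z) = sqrt(2)*sqrt(Z))
(127 + P(c((-3 + b(5))*(6 + 1))))*(-127) = (127 + (5 - sqrt(2)*sqrt((-3 + 5)*(6 + 1))))*(-127) = (127 + (5 - sqrt(2)*sqrt(2*7)))*(-127) = (127 + (5 - sqrt(2)*sqrt(14)))*(-127) = (127 + (5 - 2*sqrt(7)))*(-127) = (132 - 2*sqrt(7))*(-127) = -16764 + 254*sqrt(7)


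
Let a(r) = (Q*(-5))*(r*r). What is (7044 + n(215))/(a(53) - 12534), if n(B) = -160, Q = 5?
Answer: -6884/82759 ≈ -0.083181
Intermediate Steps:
a(r) = -25*r**2 (a(r) = (5*(-5))*(r*r) = -25*r**2)
(7044 + n(215))/(a(53) - 12534) = (7044 - 160)/(-25*53**2 - 12534) = 6884/(-25*2809 - 12534) = 6884/(-70225 - 12534) = 6884/(-82759) = 6884*(-1/82759) = -6884/82759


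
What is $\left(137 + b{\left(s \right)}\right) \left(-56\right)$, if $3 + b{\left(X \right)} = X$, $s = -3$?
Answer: $-7336$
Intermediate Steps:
$b{\left(X \right)} = -3 + X$
$\left(137 + b{\left(s \right)}\right) \left(-56\right) = \left(137 - 6\right) \left(-56\right) = 131 \left(-56\right) = -7336$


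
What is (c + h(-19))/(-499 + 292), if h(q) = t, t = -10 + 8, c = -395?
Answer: 397/207 ≈ 1.9179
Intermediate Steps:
t = -2
h(q) = -2
(c + h(-19))/(-499 + 292) = (-395 - 2)/(-499 + 292) = -397/(-207) = -397*(-1/207) = 397/207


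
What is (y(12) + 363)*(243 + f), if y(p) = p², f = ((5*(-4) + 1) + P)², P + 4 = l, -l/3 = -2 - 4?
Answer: 135876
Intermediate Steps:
l = 18 (l = -3*(-2 - 4) = -3*(-6) = 18)
P = 14 (P = -4 + 18 = 14)
f = 25 (f = ((5*(-4) + 1) + 14)² = ((-20 + 1) + 14)² = (-19 + 14)² = (-5)² = 25)
(y(12) + 363)*(243 + f) = (12² + 363)*(243 + 25) = (144 + 363)*268 = 507*268 = 135876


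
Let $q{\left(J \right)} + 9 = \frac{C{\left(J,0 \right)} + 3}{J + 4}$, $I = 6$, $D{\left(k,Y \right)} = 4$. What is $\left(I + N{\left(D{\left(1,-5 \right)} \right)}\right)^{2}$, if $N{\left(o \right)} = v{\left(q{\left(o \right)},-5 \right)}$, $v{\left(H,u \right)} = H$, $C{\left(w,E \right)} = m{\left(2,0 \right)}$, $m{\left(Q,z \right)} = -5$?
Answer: $\frac{169}{16} \approx 10.563$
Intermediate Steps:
$C{\left(w,E \right)} = -5$
$q{\left(J \right)} = -9 - \frac{2}{4 + J}$ ($q{\left(J \right)} = -9 + \frac{-5 + 3}{J + 4} = -9 - \frac{2}{4 + J}$)
$N{\left(o \right)} = \frac{-38 - 9 o}{4 + o}$
$\left(I + N{\left(D{\left(1,-5 \right)} \right)}\right)^{2} = \left(6 + \frac{-38 - 36}{4 + 4}\right)^{2} = \left(6 + \frac{-38 - 36}{8}\right)^{2} = \left(6 + \frac{1}{8} \left(-74\right)\right)^{2} = \left(6 - \frac{37}{4}\right)^{2} = \left(- \frac{13}{4}\right)^{2} = \frac{169}{16}$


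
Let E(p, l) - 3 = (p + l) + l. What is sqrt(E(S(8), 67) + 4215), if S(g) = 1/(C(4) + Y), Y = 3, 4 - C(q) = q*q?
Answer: sqrt(39167)/3 ≈ 65.969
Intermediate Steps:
C(q) = 4 - q**2 (C(q) = 4 - q*q = 4 - q**2)
S(g) = -1/9 (S(g) = 1/((4 - 1*4**2) + 3) = 1/((4 - 1*16) + 3) = 1/((4 - 16) + 3) = 1/(-12 + 3) = 1/(-9) = -1/9)
E(p, l) = 3 + p + 2*l (E(p, l) = 3 + ((p + l) + l) = 3 + ((l + p) + l) = 3 + (p + 2*l) = 3 + p + 2*l)
sqrt(E(S(8), 67) + 4215) = sqrt((3 - 1/9 + 2*67) + 4215) = sqrt((3 - 1/9 + 134) + 4215) = sqrt(1232/9 + 4215) = sqrt(39167/9) = sqrt(39167)/3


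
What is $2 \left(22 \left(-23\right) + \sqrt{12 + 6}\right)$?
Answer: $-1012 + 6 \sqrt{2} \approx -1003.5$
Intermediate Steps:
$2 \left(22 \left(-23\right) + \sqrt{12 + 6}\right) = 2 \left(-506 + \sqrt{18}\right) = 2 \left(-506 + 3 \sqrt{2}\right) = -1012 + 6 \sqrt{2}$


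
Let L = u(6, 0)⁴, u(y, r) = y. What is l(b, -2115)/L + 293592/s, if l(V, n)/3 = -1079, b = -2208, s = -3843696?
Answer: -89045411/34593264 ≈ -2.5741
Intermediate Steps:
l(V, n) = -3237 (l(V, n) = 3*(-1079) = -3237)
L = 1296 (L = 6⁴ = 1296)
l(b, -2115)/L + 293592/s = -3237/1296 + 293592/(-3843696) = -3237*1/1296 + 293592*(-1/3843696) = -1079/432 - 12233/160154 = -89045411/34593264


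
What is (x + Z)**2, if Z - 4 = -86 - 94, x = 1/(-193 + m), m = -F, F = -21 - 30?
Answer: 624650049/20164 ≈ 30978.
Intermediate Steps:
F = -51
m = 51 (m = -1*(-51) = 51)
x = -1/142 (x = 1/(-193 + 51) = 1/(-142) = -1/142 ≈ -0.0070423)
Z = -176 (Z = 4 + (-86 - 94) = 4 - 180 = -176)
(x + Z)**2 = (-1/142 - 176)**2 = (-24993/142)**2 = 624650049/20164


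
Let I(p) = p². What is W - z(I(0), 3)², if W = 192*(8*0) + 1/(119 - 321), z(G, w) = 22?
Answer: -97769/202 ≈ -484.00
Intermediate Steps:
W = -1/202 (W = 192*0 + 1/(-202) = 0 - 1/202 = -1/202 ≈ -0.0049505)
W - z(I(0), 3)² = -1/202 - 1*22² = -1/202 - 1*484 = -1/202 - 484 = -97769/202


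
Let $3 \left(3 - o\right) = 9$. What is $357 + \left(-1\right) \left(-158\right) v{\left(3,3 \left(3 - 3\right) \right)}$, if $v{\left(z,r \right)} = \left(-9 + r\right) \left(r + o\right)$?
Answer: $357$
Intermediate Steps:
$o = 0$ ($o = 3 - 3 = 0$)
$v{\left(z,r \right)} = r \left(-9 + r\right)$ ($v{\left(z,r \right)} = \left(-9 + r\right) \left(r + 0\right) = \left(-9 + r\right) r = r \left(-9 + r\right)$)
$357 + \left(-1\right) \left(-158\right) v{\left(3,3 \left(3 - 3\right) \right)} = 357 + \left(-1\right) \left(-158\right) 3 \left(3 - 3\right) \left(-9 + 3 \left(3 - 3\right)\right) = 357 + 158 \cdot 3 \cdot 0 \left(-9 + 3 \cdot 0\right) = 357 + 158 \cdot 0 \left(-9 + 0\right) = 357 + 158 \cdot 0 \left(-9\right) = 357 + 158 \cdot 0 = 357 + 0 = 357$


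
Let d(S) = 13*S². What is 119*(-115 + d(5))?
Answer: 24990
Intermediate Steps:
119*(-115 + d(5)) = 119*(-115 + 13*5²) = 119*(-115 + 13*25) = 119*(-115 + 325) = 119*210 = 24990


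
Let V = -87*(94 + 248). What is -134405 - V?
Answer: -104651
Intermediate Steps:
V = -29754 (V = -87*342 = -29754)
-134405 - V = -134405 - 1*(-29754) = -134405 + 29754 = -104651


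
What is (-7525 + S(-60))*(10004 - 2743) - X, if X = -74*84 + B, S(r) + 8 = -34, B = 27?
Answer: -54937798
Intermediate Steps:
S(r) = -42 (S(r) = -8 - 34 = -42)
X = -6189 (X = -74*84 + 27 = -6216 + 27 = -6189)
(-7525 + S(-60))*(10004 - 2743) - X = (-7525 - 42)*(10004 - 2743) - 1*(-6189) = -7567*7261 + 6189 = -54943987 + 6189 = -54937798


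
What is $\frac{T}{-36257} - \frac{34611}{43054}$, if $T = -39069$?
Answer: $\frac{427185699}{1561008878} \approx 0.27366$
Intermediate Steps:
$\frac{T}{-36257} - \frac{34611}{43054} = - \frac{39069}{-36257} - \frac{34611}{43054} = \left(-39069\right) \left(- \frac{1}{36257}\right) - \frac{34611}{43054} = \frac{39069}{36257} - \frac{34611}{43054} = \frac{427185699}{1561008878}$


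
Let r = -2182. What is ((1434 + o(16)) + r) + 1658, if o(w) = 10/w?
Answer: 7285/8 ≈ 910.63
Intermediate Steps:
((1434 + o(16)) + r) + 1658 = ((1434 + 10/16) - 2182) + 1658 = ((1434 + 10*(1/16)) - 2182) + 1658 = ((1434 + 5/8) - 2182) + 1658 = (11477/8 - 2182) + 1658 = -5979/8 + 1658 = 7285/8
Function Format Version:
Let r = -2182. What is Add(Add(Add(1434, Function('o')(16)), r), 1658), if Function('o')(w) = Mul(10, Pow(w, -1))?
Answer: Rational(7285, 8) ≈ 910.63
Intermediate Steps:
Add(Add(Add(1434, Function('o')(16)), r), 1658) = Add(Add(Add(1434, Mul(10, Pow(16, -1))), -2182), 1658) = Add(Add(Add(1434, Mul(10, Rational(1, 16))), -2182), 1658) = Add(Add(Add(1434, Rational(5, 8)), -2182), 1658) = Add(Add(Rational(11477, 8), -2182), 1658) = Add(Rational(-5979, 8), 1658) = Rational(7285, 8)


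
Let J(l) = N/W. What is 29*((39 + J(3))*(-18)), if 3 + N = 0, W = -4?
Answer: -41499/2 ≈ -20750.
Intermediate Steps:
N = -3 (N = -3 + 0 = -3)
J(l) = ¾ (J(l) = -3/(-4) = -3*(-¼) = ¾)
29*((39 + J(3))*(-18)) = 29*((39 + ¾)*(-18)) = 29*((159/4)*(-18)) = 29*(-1431/2) = -41499/2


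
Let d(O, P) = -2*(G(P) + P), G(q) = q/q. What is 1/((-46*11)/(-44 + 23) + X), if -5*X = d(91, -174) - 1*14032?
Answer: 105/289936 ≈ 0.00036215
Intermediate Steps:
G(q) = 1
d(O, P) = -2 - 2*P (d(O, P) = -2*(1 + P) = -2 - 2*P)
X = 13686/5 (X = -((-2 - 2*(-174)) - 1*14032)/5 = -((-2 + 348) - 14032)/5 = -(346 - 14032)/5 = -⅕*(-13686) = 13686/5 ≈ 2737.2)
1/((-46*11)/(-44 + 23) + X) = 1/((-46*11)/(-44 + 23) + 13686/5) = 1/(-506/(-21) + 13686/5) = 1/(-506*(-1/21) + 13686/5) = 1/(506/21 + 13686/5) = 1/(289936/105) = 105/289936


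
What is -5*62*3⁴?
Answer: -25110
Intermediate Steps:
-5*62*3⁴ = -310*81 = -25110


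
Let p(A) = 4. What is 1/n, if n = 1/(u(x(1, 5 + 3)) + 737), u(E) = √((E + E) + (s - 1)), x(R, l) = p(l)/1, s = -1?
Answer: 737 + √6 ≈ 739.45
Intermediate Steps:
x(R, l) = 4 (x(R, l) = 4/1 = 4*1 = 4)
u(E) = √(-2 + 2*E) (u(E) = √((E + E) + (-1 - 1)) = √(2*E - 2) = √(-2 + 2*E))
n = 1/(737 + √6) (n = 1/(√(-2 + 2*4) + 737) = 1/(√(-2 + 8) + 737) = 1/(√6 + 737) = 1/(737 + √6) ≈ 0.0013524)
1/n = 1/(737/543163 - √6/543163)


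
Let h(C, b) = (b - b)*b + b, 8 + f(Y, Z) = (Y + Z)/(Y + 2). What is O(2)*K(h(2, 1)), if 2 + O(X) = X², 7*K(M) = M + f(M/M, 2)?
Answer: -12/7 ≈ -1.7143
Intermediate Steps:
f(Y, Z) = -8 + (Y + Z)/(2 + Y) (f(Y, Z) = -8 + (Y + Z)/(Y + 2) = -8 + (Y + Z)/(2 + Y))
h(C, b) = b (h(C, b) = 0*b + b = 0 + b = b)
K(M) = -1 + M/7 (K(M) = (M + (-16 + 2 - 7*M/M)/(2 + M/M))/7 = (M + (-16 + 2 - 7*1)/(2 + 1))/7 = (M + (-16 + 2 - 7)/3)/7 = (M + (⅓)*(-21))/7 = (M - 7)/7 = (-7 + M)/7 = -1 + M/7)
O(X) = -2 + X²
O(2)*K(h(2, 1)) = (-2 + 2²)*(-1 + (⅐)*1) = (-2 + 4)*(-1 + ⅐) = 2*(-6/7) = -12/7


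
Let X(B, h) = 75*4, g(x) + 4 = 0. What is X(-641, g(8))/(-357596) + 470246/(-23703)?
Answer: -42041299879/2119024497 ≈ -19.840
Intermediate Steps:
g(x) = -4 (g(x) = -4 + 0 = -4)
X(B, h) = 300
X(-641, g(8))/(-357596) + 470246/(-23703) = 300/(-357596) + 470246/(-23703) = 300*(-1/357596) + 470246*(-1/23703) = -75/89399 - 470246/23703 = -42041299879/2119024497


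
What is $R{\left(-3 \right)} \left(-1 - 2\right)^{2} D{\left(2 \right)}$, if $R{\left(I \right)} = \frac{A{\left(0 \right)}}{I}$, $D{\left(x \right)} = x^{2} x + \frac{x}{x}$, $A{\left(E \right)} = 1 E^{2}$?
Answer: $0$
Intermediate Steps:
$A{\left(E \right)} = E^{2}$
$D{\left(x \right)} = 1 + x^{3}$ ($D{\left(x \right)} = x^{3} + 1 = 1 + x^{3}$)
$R{\left(I \right)} = 0$ ($R{\left(I \right)} = \frac{0^{2}}{I} = \frac{0}{I} = 0$)
$R{\left(-3 \right)} \left(-1 - 2\right)^{2} D{\left(2 \right)} = 0 \left(-1 - 2\right)^{2} \left(1 + 2^{3}\right) = 0 \left(-3\right)^{2} \left(1 + 8\right) = 0 \cdot 9 \cdot 9 = 0 \cdot 9 = 0$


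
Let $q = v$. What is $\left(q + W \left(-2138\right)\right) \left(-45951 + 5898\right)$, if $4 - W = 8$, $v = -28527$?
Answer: $800058675$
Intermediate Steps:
$W = -4$ ($W = 4 - 8 = -4$)
$q = -28527$
$\left(q + W \left(-2138\right)\right) \left(-45951 + 5898\right) = \left(-28527 - -8552\right) \left(-45951 + 5898\right) = \left(-28527 + 8552\right) \left(-40053\right) = \left(-19975\right) \left(-40053\right) = 800058675$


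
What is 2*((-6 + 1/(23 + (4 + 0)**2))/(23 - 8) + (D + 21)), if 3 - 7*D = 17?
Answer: 21764/585 ≈ 37.203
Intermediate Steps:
D = -2 (D = 3/7 - 1/7*17 = 3/7 - 17/7 = -2)
2*((-6 + 1/(23 + (4 + 0)**2))/(23 - 8) + (D + 21)) = 2*((-6 + 1/(23 + (4 + 0)**2))/(23 - 8) + (-2 + 21)) = 2*((-6 + 1/(23 + 4**2))/15 + 19) = 2*((-6 + 1/(23 + 16))*(1/15) + 19) = 2*((-6 + 1/39)*(1/15) + 19) = 2*(-233/39*1/15 + 19) = 2*(-233/585 + 19) = 2*(10882/585) = 21764/585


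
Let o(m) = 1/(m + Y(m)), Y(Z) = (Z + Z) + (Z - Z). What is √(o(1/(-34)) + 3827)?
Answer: √34341/3 ≈ 61.771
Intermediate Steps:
Y(Z) = 2*Z (Y(Z) = 2*Z + 0 = 2*Z)
o(m) = 1/(3*m) (o(m) = 1/(m + 2*m) = 1/(3*m))
√(o(1/(-34)) + 3827) = √(1/(3*(1/(-34))) + 3827) = √(1/(3*(-1/34)) + 3827) = √((⅓)*(-34) + 3827) = √(-34/3 + 3827) = √(11447/3) = √34341/3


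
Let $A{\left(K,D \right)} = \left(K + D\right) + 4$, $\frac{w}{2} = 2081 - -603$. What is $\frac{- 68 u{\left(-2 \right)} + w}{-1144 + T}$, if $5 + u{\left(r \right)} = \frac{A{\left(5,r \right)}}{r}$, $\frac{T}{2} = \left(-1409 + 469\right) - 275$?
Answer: $- \frac{2973}{1787} \approx -1.6637$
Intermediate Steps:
$w = 5368$ ($w = 2 \left(2081 - -603\right) = 2 \left(2081 + 603\right) = 2 \cdot 2684 = 5368$)
$A{\left(K,D \right)} = 4 + D + K$ ($A{\left(K,D \right)} = \left(D + K\right) + 4 = 4 + D + K$)
$T = -2430$ ($T = 2 \left(\left(-1409 + 469\right) - 275\right) = 2 \left(-940 - 275\right) = 2 \left(-1215\right) = -2430$)
$u{\left(r \right)} = -5 + \frac{9 + r}{r}$ ($u{\left(r \right)} = -5 + \frac{4 + r + 5}{r} = -5 + \frac{9 + r}{r}$)
$\frac{- 68 u{\left(-2 \right)} + w}{-1144 + T} = \frac{- 68 \left(-4 + \frac{9}{-2}\right) + 5368}{-1144 - 2430} = \frac{- 68 \left(-4 + 9 \left(- \frac{1}{2}\right)\right) + 5368}{-3574} = \left(- 68 \left(-4 - \frac{9}{2}\right) + 5368\right) \left(- \frac{1}{3574}\right) = \left(\left(-68\right) \left(- \frac{17}{2}\right) + 5368\right) \left(- \frac{1}{3574}\right) = \left(578 + 5368\right) \left(- \frac{1}{3574}\right) = 5946 \left(- \frac{1}{3574}\right) = - \frac{2973}{1787}$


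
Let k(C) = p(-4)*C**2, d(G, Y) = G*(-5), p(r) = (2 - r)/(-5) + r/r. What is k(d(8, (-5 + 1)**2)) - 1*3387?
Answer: -3707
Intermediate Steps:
p(r) = 3/5 + r/5 (p(r) = (2 - r)*(-1/5) + 1 = (-2/5 + r/5) + 1 = 3/5 + r/5)
d(G, Y) = -5*G
k(C) = -C**2/5 (k(C) = (3/5 + (1/5)*(-4))*C**2 = (3/5 - 4/5)*C**2 = -C**2/5)
k(d(8, (-5 + 1)**2)) - 1*3387 = -(-5*8)**2/5 - 1*3387 = -1/5*(-40)**2 - 3387 = -1/5*1600 - 3387 = -320 - 3387 = -3707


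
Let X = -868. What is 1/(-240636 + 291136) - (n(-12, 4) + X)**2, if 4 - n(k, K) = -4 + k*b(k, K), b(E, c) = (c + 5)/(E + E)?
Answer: -9435423156/12625 ≈ -7.4736e+5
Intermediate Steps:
b(E, c) = (5 + c)/(2*E) (b(E, c) = (5 + c)/((2*E)) = (5 + c)*(1/(2*E)) = (5 + c)/(2*E))
n(k, K) = 11/2 - K/2 (n(k, K) = 4 - (-4 + k*((5 + K)/(2*k))) = 4 - (-4 + (5/2 + K/2)) = 4 - (-3/2 + K/2) = 4 + (3/2 - K/2) = 11/2 - K/2)
1/(-240636 + 291136) - (n(-12, 4) + X)**2 = 1/(-240636 + 291136) - ((11/2 - 1/2*4) - 868)**2 = 1/50500 - ((11/2 - 2) - 868)**2 = 1/50500 - (7/2 - 868)**2 = 1/50500 - (-1729/2)**2 = 1/50500 - 1*2989441/4 = 1/50500 - 2989441/4 = -9435423156/12625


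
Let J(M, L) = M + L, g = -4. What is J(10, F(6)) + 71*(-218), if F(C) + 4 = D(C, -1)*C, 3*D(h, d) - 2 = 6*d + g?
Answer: -15488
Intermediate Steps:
D(h, d) = -⅔ + 2*d (D(h, d) = ⅔ + (6*d - 4)/3 = ⅔ + (-4 + 6*d)/3 = ⅔ + (-4/3 + 2*d) = -⅔ + 2*d)
F(C) = -4 - 8*C/3 (F(C) = -4 + (-⅔ + 2*(-1))*C = -4 + (-⅔ - 2)*C = -4 - 8*C/3)
J(M, L) = L + M
J(10, F(6)) + 71*(-218) = ((-4 - 8/3*6) + 10) + 71*(-218) = ((-4 - 16) + 10) - 15478 = (-20 + 10) - 15478 = -10 - 15478 = -15488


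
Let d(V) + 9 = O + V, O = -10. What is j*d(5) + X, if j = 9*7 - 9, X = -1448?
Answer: -2204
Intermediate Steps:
d(V) = -19 + V (d(V) = -9 + (-10 + V) = -19 + V)
j = 54 (j = 63 - 9 = 54)
j*d(5) + X = 54*(-19 + 5) - 1448 = 54*(-14) - 1448 = -756 - 1448 = -2204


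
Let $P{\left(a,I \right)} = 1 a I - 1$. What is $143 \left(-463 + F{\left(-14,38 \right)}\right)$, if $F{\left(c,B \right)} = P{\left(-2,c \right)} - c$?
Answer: $-60346$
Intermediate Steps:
$P{\left(a,I \right)} = -1 + I a$ ($P{\left(a,I \right)} = a I - 1 = I a - 1 = -1 + I a$)
$F{\left(c,B \right)} = -1 - 3 c$ ($F{\left(c,B \right)} = \left(-1 + c \left(-2\right)\right) - c = \left(-1 - 2 c\right) - c = -1 - 3 c$)
$143 \left(-463 + F{\left(-14,38 \right)}\right) = 143 \left(-463 - -41\right) = 143 \left(-463 + \left(-1 + 42\right)\right) = 143 \left(-463 + 41\right) = 143 \left(-422\right) = -60346$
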